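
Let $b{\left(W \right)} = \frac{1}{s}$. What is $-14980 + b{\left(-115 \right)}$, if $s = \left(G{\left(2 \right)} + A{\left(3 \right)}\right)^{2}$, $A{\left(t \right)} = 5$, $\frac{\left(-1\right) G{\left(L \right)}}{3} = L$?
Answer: $-14979$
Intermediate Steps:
$G{\left(L \right)} = - 3 L$
$s = 1$ ($s = \left(\left(-3\right) 2 + 5\right)^{2} = \left(-6 + 5\right)^{2} = \left(-1\right)^{2} = 1$)
$b{\left(W \right)} = 1$ ($b{\left(W \right)} = 1^{-1} = 1$)
$-14980 + b{\left(-115 \right)} = -14980 + 1 = -14979$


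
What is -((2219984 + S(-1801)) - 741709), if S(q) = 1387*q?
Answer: 1019712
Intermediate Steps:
-((2219984 + S(-1801)) - 741709) = -((2219984 + 1387*(-1801)) - 741709) = -((2219984 - 2497987) - 741709) = -(-278003 - 741709) = -1*(-1019712) = 1019712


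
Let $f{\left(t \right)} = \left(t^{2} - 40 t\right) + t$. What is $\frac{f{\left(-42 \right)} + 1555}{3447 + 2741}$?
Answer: $\frac{4957}{6188} \approx 0.80107$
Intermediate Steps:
$f{\left(t \right)} = t^{2} - 39 t$
$\frac{f{\left(-42 \right)} + 1555}{3447 + 2741} = \frac{- 42 \left(-39 - 42\right) + 1555}{3447 + 2741} = \frac{\left(-42\right) \left(-81\right) + 1555}{6188} = \left(3402 + 1555\right) \frac{1}{6188} = 4957 \cdot \frac{1}{6188} = \frac{4957}{6188}$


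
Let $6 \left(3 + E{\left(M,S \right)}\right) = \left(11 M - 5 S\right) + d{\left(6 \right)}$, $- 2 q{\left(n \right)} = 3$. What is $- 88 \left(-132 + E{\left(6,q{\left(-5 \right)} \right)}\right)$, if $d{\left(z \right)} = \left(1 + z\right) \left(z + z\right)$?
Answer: $9570$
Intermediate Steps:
$d{\left(z \right)} = 2 z \left(1 + z\right)$ ($d{\left(z \right)} = \left(1 + z\right) 2 z = 2 z \left(1 + z\right)$)
$q{\left(n \right)} = - \frac{3}{2}$ ($q{\left(n \right)} = \left(- \frac{1}{2}\right) 3 = - \frac{3}{2}$)
$E{\left(M,S \right)} = 11 - \frac{5 S}{6} + \frac{11 M}{6}$ ($E{\left(M,S \right)} = -3 + \frac{\left(11 M - 5 S\right) + 2 \cdot 6 \left(1 + 6\right)}{6} = -3 + \frac{\left(- 5 S + 11 M\right) + 2 \cdot 6 \cdot 7}{6} = -3 + \frac{\left(- 5 S + 11 M\right) + 84}{6} = -3 + \frac{84 - 5 S + 11 M}{6} = -3 + \left(14 - \frac{5 S}{6} + \frac{11 M}{6}\right) = 11 - \frac{5 S}{6} + \frac{11 M}{6}$)
$- 88 \left(-132 + E{\left(6,q{\left(-5 \right)} \right)}\right) = - 88 \left(-132 + \left(11 - - \frac{5}{4} + \frac{11}{6} \cdot 6\right)\right) = - 88 \left(-132 + \left(11 + \frac{5}{4} + 11\right)\right) = - 88 \left(-132 + \frac{93}{4}\right) = \left(-88\right) \left(- \frac{435}{4}\right) = 9570$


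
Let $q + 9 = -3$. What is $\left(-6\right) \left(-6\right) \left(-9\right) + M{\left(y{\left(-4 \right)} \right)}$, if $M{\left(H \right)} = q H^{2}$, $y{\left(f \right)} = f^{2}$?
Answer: $-3396$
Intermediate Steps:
$q = -12$ ($q = -9 - 3 = -12$)
$M{\left(H \right)} = - 12 H^{2}$
$\left(-6\right) \left(-6\right) \left(-9\right) + M{\left(y{\left(-4 \right)} \right)} = \left(-6\right) \left(-6\right) \left(-9\right) - 12 \left(\left(-4\right)^{2}\right)^{2} = 36 \left(-9\right) - 12 \cdot 16^{2} = -324 - 3072 = -3396$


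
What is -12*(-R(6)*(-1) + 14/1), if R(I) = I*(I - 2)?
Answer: -456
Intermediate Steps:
R(I) = I*(-2 + I)
-12*(-R(6)*(-1) + 14/1) = -12*(-6*(-2 + 6)*(-1) + 14/1) = -12*(-6*4*(-1) + 14*1) = -12*(-24*(-1) + 14) = -12*(-1*(-24) + 14) = -12*(24 + 14) = -12*38 = -456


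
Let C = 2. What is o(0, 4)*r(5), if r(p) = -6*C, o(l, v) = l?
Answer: 0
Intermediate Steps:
r(p) = -12 (r(p) = -6*2 = -12)
o(0, 4)*r(5) = 0*(-12) = 0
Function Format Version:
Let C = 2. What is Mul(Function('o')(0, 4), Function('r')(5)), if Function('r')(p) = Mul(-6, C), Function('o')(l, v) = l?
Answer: 0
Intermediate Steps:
Function('r')(p) = -12 (Function('r')(p) = Mul(-6, 2) = -12)
Mul(Function('o')(0, 4), Function('r')(5)) = Mul(0, -12) = 0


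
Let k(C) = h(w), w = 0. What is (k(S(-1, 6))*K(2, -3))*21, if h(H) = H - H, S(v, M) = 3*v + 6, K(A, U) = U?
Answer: 0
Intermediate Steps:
S(v, M) = 6 + 3*v
h(H) = 0
k(C) = 0
(k(S(-1, 6))*K(2, -3))*21 = (0*(-3))*21 = 0*21 = 0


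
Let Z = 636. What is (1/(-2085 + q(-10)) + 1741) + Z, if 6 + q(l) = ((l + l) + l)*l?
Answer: 4257206/1791 ≈ 2377.0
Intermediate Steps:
q(l) = -6 + 3*l² (q(l) = -6 + ((l + l) + l)*l = -6 + (2*l + l)*l = -6 + (3*l)*l = -6 + 3*l²)
(1/(-2085 + q(-10)) + 1741) + Z = (1/(-2085 + (-6 + 3*(-10)²)) + 1741) + 636 = (1/(-2085 + (-6 + 3*100)) + 1741) + 636 = (1/(-2085 + (-6 + 300)) + 1741) + 636 = (1/(-2085 + 294) + 1741) + 636 = (1/(-1791) + 1741) + 636 = (-1/1791 + 1741) + 636 = 3118130/1791 + 636 = 4257206/1791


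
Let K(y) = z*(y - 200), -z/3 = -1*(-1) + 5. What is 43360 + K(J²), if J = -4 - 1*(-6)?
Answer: 46888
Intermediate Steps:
J = 2 (J = -4 + 6 = 2)
z = -18 (z = -3*(-1*(-1) + 5) = -3*(1 + 5) = -3*6 = -18)
K(y) = 3600 - 18*y (K(y) = -18*(y - 200) = -18*(-200 + y) = 3600 - 18*y)
43360 + K(J²) = 43360 + (3600 - 18*2²) = 43360 + (3600 - 18*4) = 43360 + (3600 - 72) = 43360 + 3528 = 46888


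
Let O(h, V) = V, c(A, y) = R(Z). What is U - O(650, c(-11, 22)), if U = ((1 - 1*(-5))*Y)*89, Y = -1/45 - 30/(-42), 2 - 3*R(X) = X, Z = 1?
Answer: 12923/35 ≈ 369.23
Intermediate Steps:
R(X) = ⅔ - X/3
Y = 218/315 (Y = -1*1/45 - 30*(-1/42) = -1/45 + 5/7 = 218/315 ≈ 0.69206)
c(A, y) = ⅓ (c(A, y) = ⅔ - ⅓*1 = ⅔ - ⅓ = ⅓)
U = 38804/105 (U = ((1 - 1*(-5))*(218/315))*89 = ((1 + 5)*(218/315))*89 = (6*(218/315))*89 = (436/105)*89 = 38804/105 ≈ 369.56)
U - O(650, c(-11, 22)) = 38804/105 - 1*⅓ = 38804/105 - ⅓ = 12923/35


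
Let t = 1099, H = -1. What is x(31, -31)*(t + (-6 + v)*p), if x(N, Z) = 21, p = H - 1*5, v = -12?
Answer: 25347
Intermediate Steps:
p = -6 (p = -1 - 1*5 = -1 - 5 = -6)
x(31, -31)*(t + (-6 + v)*p) = 21*(1099 + (-6 - 12)*(-6)) = 21*(1099 - 18*(-6)) = 21*(1099 + 108) = 21*1207 = 25347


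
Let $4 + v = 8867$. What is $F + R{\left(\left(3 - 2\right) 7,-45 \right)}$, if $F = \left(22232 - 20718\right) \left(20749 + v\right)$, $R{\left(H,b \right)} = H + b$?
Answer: $44832530$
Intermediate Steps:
$v = 8863$ ($v = -4 + 8867 = 8863$)
$F = 44832568$ ($F = \left(22232 - 20718\right) \left(20749 + 8863\right) = 1514 \cdot 29612 = 44832568$)
$F + R{\left(\left(3 - 2\right) 7,-45 \right)} = 44832568 - \left(45 - \left(3 - 2\right) 7\right) = 44832568 + \left(1 \cdot 7 - 45\right) = 44832568 + \left(7 - 45\right) = 44832568 - 38 = 44832530$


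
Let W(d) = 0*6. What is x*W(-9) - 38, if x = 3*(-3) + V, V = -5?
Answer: -38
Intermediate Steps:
W(d) = 0
x = -14 (x = 3*(-3) - 5 = -9 - 5 = -14)
x*W(-9) - 38 = -14*0 - 38 = 0 - 38 = -38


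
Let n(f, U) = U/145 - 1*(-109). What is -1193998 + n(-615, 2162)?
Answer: -173111743/145 ≈ -1.1939e+6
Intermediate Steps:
n(f, U) = 109 + U/145 (n(f, U) = U*(1/145) + 109 = U/145 + 109 = 109 + U/145)
-1193998 + n(-615, 2162) = -1193998 + (109 + (1/145)*2162) = -1193998 + (109 + 2162/145) = -1193998 + 17967/145 = -173111743/145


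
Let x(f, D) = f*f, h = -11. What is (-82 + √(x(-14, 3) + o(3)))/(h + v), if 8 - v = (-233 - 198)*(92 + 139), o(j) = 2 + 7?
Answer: -41/49779 + √205/99558 ≈ -0.00067983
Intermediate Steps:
o(j) = 9
x(f, D) = f²
v = 99569 (v = 8 - (-233 - 198)*(92 + 139) = 8 - (-431)*231 = 8 - 1*(-99561) = 8 + 99561 = 99569)
(-82 + √(x(-14, 3) + o(3)))/(h + v) = (-82 + √((-14)² + 9))/(-11 + 99569) = (-82 + √(196 + 9))/99558 = (-82 + √205)*(1/99558) = -41/49779 + √205/99558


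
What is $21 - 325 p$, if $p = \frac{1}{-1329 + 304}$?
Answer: $\frac{874}{41} \approx 21.317$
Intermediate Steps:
$p = - \frac{1}{1025}$ ($p = \frac{1}{-1025} = - \frac{1}{1025} \approx -0.00097561$)
$21 - 325 p = 21 - - \frac{13}{41} = 21 + \frac{13}{41} = \frac{874}{41}$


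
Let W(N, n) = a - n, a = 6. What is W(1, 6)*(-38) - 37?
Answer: -37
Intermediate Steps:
W(N, n) = 6 - n
W(1, 6)*(-38) - 37 = (6 - 1*6)*(-38) - 37 = (6 - 6)*(-38) - 37 = 0*(-38) - 37 = 0 - 37 = -37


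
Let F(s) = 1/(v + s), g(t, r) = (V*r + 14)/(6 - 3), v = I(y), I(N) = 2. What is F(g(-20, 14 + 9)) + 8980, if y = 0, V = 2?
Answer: 197561/22 ≈ 8980.0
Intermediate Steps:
v = 2
g(t, r) = 14/3 + 2*r/3 (g(t, r) = (2*r + 14)/(6 - 3) = (14 + 2*r)/3 = (14 + 2*r)*(1/3) = 14/3 + 2*r/3)
F(s) = 1/(2 + s)
F(g(-20, 14 + 9)) + 8980 = 1/(2 + (14/3 + 2*(14 + 9)/3)) + 8980 = 1/(2 + (14/3 + (2/3)*23)) + 8980 = 1/(2 + (14/3 + 46/3)) + 8980 = 1/(2 + 20) + 8980 = 1/22 + 8980 = 197561/22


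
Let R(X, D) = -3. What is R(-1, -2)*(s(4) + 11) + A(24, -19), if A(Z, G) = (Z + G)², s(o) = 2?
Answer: -14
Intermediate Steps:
A(Z, G) = (G + Z)²
R(-1, -2)*(s(4) + 11) + A(24, -19) = -3*(2 + 11) + (-19 + 24)² = -3*13 + 5² = -39 + 25 = -14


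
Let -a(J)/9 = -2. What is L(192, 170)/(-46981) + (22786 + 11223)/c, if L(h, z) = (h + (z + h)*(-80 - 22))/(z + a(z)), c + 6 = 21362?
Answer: 75291623111/47156333092 ≈ 1.5966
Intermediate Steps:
a(J) = 18 (a(J) = -9*(-2) = 18)
c = 21356 (c = -6 + 21362 = 21356)
L(h, z) = (-102*z - 101*h)/(18 + z) (L(h, z) = (h + (z + h)*(-80 - 22))/(z + 18) = (h + (h + z)*(-102))/(18 + z) = (h + (-102*h - 102*z))/(18 + z) = (-102*z - 101*h)/(18 + z))
L(192, 170)/(-46981) + (22786 + 11223)/c = ((-102*170 - 101*192)/(18 + 170))/(-46981) + (22786 + 11223)/21356 = ((-17340 - 19392)/188)*(-1/46981) + 34009*(1/21356) = ((1/188)*(-36732))*(-1/46981) + 34009/21356 = -9183/47*(-1/46981) + 34009/21356 = 9183/2208107 + 34009/21356 = 75291623111/47156333092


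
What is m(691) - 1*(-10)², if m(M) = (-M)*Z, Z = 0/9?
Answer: -100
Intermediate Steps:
Z = 0 (Z = 0*(⅑) = 0)
m(M) = 0 (m(M) = -M*0 = 0)
m(691) - 1*(-10)² = 0 - 1*(-10)² = 0 - 1*100 = 0 - 100 = -100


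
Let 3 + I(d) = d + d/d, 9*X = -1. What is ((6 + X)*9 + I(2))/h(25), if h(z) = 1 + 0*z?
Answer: 53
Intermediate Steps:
X = -⅑ (X = (⅑)*(-1) = -⅑ ≈ -0.11111)
h(z) = 1 (h(z) = 1 + 0 = 1)
I(d) = -2 + d (I(d) = -3 + (d + d/d) = -3 + (d + 1) = -3 + (1 + d) = -2 + d)
((6 + X)*9 + I(2))/h(25) = ((6 - ⅑)*9 + (-2 + 2))/1 = ((53/9)*9 + 0)*1 = (53 + 0)*1 = 53*1 = 53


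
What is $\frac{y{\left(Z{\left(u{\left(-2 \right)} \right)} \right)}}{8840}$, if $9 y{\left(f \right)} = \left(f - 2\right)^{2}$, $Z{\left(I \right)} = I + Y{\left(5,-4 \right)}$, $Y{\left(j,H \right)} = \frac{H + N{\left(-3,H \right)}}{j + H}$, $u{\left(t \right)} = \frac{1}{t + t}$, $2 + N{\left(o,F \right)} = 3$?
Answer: $\frac{49}{141440} \approx 0.00034644$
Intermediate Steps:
$N{\left(o,F \right)} = 1$ ($N{\left(o,F \right)} = -2 + 3 = 1$)
$u{\left(t \right)} = \frac{1}{2 t}$
$Y{\left(j,H \right)} = \frac{1 + H}{H + j}$ ($Y{\left(j,H \right)} = \frac{H + 1}{j + H} = \frac{1 + H}{H + j}$)
$Z{\left(I \right)} = -3 + I$ ($Z{\left(I \right)} = I + \frac{1 - 4}{-4 + 5} = I + 1^{-1} \left(-3\right) = I + 1 \left(-3\right) = I - 3 = -3 + I$)
$y{\left(f \right)} = \frac{\left(-2 + f\right)^{2}}{9}$ ($y{\left(f \right)} = \frac{\left(f - 2\right)^{2}}{9} = \frac{\left(-2 + f\right)^{2}}{9}$)
$\frac{y{\left(Z{\left(u{\left(-2 \right)} \right)} \right)}}{8840} = \frac{\frac{1}{9} \left(-2 - \left(3 - \frac{1}{2 \left(-2\right)}\right)\right)^{2}}{8840} = \frac{\left(-2 + \left(-3 + \frac{1}{2} \left(- \frac{1}{2}\right)\right)\right)^{2}}{9} \cdot \frac{1}{8840} = \frac{\left(-2 - \frac{13}{4}\right)^{2}}{9} \cdot \frac{1}{8840} = \frac{\left(- \frac{21}{4}\right)^{2}}{9} \cdot \frac{1}{8840} = \frac{1}{9} \cdot \frac{441}{16} \cdot \frac{1}{8840} = \frac{49}{16} \cdot \frac{1}{8840} = \frac{49}{141440}$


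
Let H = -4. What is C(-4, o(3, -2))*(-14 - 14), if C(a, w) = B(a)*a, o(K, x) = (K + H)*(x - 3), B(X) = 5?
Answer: 560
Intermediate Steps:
o(K, x) = (-4 + K)*(-3 + x) (o(K, x) = (K - 4)*(x - 3) = (-4 + K)*(-3 + x))
C(a, w) = 5*a
C(-4, o(3, -2))*(-14 - 14) = (5*(-4))*(-14 - 14) = -20*(-28) = 560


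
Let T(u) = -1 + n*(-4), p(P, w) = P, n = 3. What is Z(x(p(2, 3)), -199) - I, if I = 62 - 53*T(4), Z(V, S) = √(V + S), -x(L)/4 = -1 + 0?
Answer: -751 + I*√195 ≈ -751.0 + 13.964*I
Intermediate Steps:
x(L) = 4 (x(L) = -4*(-1 + 0) = -4*(-1) = 4)
T(u) = -13 (T(u) = -1 + 3*(-4) = -1 - 12 = -13)
Z(V, S) = √(S + V)
I = 751 (I = 62 - 53*(-13) = 62 + 689 = 751)
Z(x(p(2, 3)), -199) - I = √(-199 + 4) - 1*751 = √(-195) - 751 = I*√195 - 751 = -751 + I*√195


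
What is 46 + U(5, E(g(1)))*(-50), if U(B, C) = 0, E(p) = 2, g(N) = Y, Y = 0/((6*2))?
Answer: 46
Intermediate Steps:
Y = 0 (Y = 0/12 = 0*(1/12) = 0)
g(N) = 0
46 + U(5, E(g(1)))*(-50) = 46 + 0*(-50) = 46 + 0 = 46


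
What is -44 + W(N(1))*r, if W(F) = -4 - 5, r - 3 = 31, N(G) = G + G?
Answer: -350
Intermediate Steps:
N(G) = 2*G
r = 34 (r = 3 + 31 = 34)
W(F) = -9
-44 + W(N(1))*r = -44 - 9*34 = -44 - 306 = -350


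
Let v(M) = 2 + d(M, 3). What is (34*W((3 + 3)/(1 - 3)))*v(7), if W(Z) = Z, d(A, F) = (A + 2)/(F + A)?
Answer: -1479/5 ≈ -295.80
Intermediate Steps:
d(A, F) = (2 + A)/(A + F)
v(M) = 2 + (2 + M)/(3 + M) (v(M) = 2 + (2 + M)/(M + 3) = 2 + (2 + M)/(3 + M))
(34*W((3 + 3)/(1 - 3)))*v(7) = (34*((3 + 3)/(1 - 3)))*((8 + 3*7)/(3 + 7)) = (34*(6/(-2)))*((8 + 21)/10) = (34*(6*(-1/2)))*((1/10)*29) = (34*(-3))*(29/10) = -102*29/10 = -1479/5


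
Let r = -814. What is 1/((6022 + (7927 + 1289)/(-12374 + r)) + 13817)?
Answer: 1099/21802293 ≈ 5.0408e-5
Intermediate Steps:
1/((6022 + (7927 + 1289)/(-12374 + r)) + 13817) = 1/((6022 + (7927 + 1289)/(-12374 - 814)) + 13817) = 1/((6022 + 9216/(-13188)) + 13817) = 1/((6022 + 9216*(-1/13188)) + 13817) = 1/((6022 - 768/1099) + 13817) = 1/(6617410/1099 + 13817) = 1/(21802293/1099) = 1099/21802293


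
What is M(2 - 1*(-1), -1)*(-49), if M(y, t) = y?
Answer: -147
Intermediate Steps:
M(2 - 1*(-1), -1)*(-49) = (2 - 1*(-1))*(-49) = (2 + 1)*(-49) = 3*(-49) = -147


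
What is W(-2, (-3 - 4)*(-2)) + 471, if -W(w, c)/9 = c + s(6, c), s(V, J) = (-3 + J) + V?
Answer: 192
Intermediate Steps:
s(V, J) = -3 + J + V
W(w, c) = -27 - 18*c (W(w, c) = -9*(c + (-3 + c + 6)) = -9*(c + (3 + c)) = -9*(3 + 2*c) = -27 - 18*c)
W(-2, (-3 - 4)*(-2)) + 471 = (-27 - 18*(-3 - 4)*(-2)) + 471 = (-27 - (-126)*(-2)) + 471 = (-27 - 18*14) + 471 = (-27 - 252) + 471 = -279 + 471 = 192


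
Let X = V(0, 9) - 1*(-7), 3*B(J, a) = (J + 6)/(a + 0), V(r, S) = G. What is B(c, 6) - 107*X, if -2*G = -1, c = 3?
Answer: -802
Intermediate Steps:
G = ½ (G = -½*(-1) = ½ ≈ 0.50000)
V(r, S) = ½
B(J, a) = (6 + J)/(3*a) (B(J, a) = ((J + 6)/(a + 0))/3 = ((6 + J)/a)/3 = (6 + J)/(3*a))
X = 15/2 (X = ½ - 1*(-7) = ½ + 7 = 15/2 ≈ 7.5000)
B(c, 6) - 107*X = (⅓)*(6 + 3)/6 - 107*15/2 = (⅓)*(⅙)*9 - 1605/2 = ½ - 1605/2 = -802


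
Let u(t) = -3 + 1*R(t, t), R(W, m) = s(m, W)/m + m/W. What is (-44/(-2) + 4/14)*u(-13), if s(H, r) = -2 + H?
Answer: -132/7 ≈ -18.857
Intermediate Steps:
R(W, m) = m/W + (-2 + m)/m (R(W, m) = (-2 + m)/m + m/W = m/W + (-2 + m)/m)
u(t) = -1 - 2/t (u(t) = -3 + 1*(1 - 2/t + t/t) = -3 + 1*(1 - 2/t + 1) = -3 + 1*(2 - 2/t) = -3 + (2 - 2/t) = -1 - 2/t)
(-44/(-2) + 4/14)*u(-13) = (-44/(-2) + 4/14)*((-2 - 1*(-13))/(-13)) = (-44*(-½) + 4*(1/14))*(-(-2 + 13)/13) = (22 + 2/7)*(-1/13*11) = (156/7)*(-11/13) = -132/7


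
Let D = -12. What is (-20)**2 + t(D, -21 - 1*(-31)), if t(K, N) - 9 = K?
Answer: 397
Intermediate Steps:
t(K, N) = 9 + K
(-20)**2 + t(D, -21 - 1*(-31)) = (-20)**2 + (9 - 12) = 400 - 3 = 397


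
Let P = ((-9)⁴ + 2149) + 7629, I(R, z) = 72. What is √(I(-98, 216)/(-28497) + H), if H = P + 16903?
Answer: √2999458707266/9499 ≈ 182.32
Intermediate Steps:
P = 16339 (P = (6561 + 2149) + 7629 = 8710 + 7629 = 16339)
H = 33242 (H = 16339 + 16903 = 33242)
√(I(-98, 216)/(-28497) + H) = √(72/(-28497) + 33242) = √(72*(-1/28497) + 33242) = √(-24/9499 + 33242) = √(315765734/9499) = √2999458707266/9499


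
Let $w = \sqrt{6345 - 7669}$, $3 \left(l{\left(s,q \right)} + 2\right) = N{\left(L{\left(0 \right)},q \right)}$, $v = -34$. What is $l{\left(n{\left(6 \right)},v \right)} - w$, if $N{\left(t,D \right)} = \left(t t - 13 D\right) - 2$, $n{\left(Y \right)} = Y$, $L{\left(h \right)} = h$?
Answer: $\frac{434}{3} - 2 i \sqrt{331} \approx 144.67 - 36.387 i$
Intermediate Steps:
$N{\left(t,D \right)} = -2 + t^{2} - 13 D$ ($N{\left(t,D \right)} = \left(t^{2} - 13 D\right) - 2 = -2 + t^{2} - 13 D$)
$l{\left(s,q \right)} = - \frac{8}{3} - \frac{13 q}{3}$ ($l{\left(s,q \right)} = -2 + \frac{-2 + 0^{2} - 13 q}{3} = -2 + \frac{-2 + 0 - 13 q}{3} = -2 + \frac{-2 - 13 q}{3} = -2 - \left(\frac{2}{3} + \frac{13 q}{3}\right) = - \frac{8}{3} - \frac{13 q}{3}$)
$w = 2 i \sqrt{331}$ ($w = \sqrt{-1324} = 2 i \sqrt{331} \approx 36.387 i$)
$l{\left(n{\left(6 \right)},v \right)} - w = \left(- \frac{8}{3} - - \frac{442}{3}\right) - 2 i \sqrt{331} = \left(- \frac{8}{3} + \frac{442}{3}\right) - 2 i \sqrt{331} = \frac{434}{3} - 2 i \sqrt{331}$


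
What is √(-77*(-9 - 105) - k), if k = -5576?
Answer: √14354 ≈ 119.81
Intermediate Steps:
√(-77*(-9 - 105) - k) = √(-77*(-9 - 105) - 1*(-5576)) = √(-77*(-114) + 5576) = √(8778 + 5576) = √14354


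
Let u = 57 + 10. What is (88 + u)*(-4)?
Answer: -620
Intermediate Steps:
u = 67
(88 + u)*(-4) = (88 + 67)*(-4) = 155*(-4) = -620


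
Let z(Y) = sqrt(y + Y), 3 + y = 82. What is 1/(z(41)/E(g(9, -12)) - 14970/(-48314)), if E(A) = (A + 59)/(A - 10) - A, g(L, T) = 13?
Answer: -1458575503/4216548377 + 12838334278*sqrt(30)/63248225655 ≈ 0.76587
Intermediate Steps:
y = 79 (y = -3 + 82 = 79)
z(Y) = sqrt(79 + Y)
E(A) = -A + (59 + A)/(-10 + A) (E(A) = (59 + A)/(-10 + A) - A = -A + (59 + A)/(-10 + A))
1/(z(41)/E(g(9, -12)) - 14970/(-48314)) = 1/(sqrt(79 + 41)/(((59 - 1*13**2 + 11*13)/(-10 + 13))) - 14970/(-48314)) = 1/(sqrt(120)/(((59 - 1*169 + 143)/3)) - 14970*(-1/48314)) = 1/((2*sqrt(30))/(((59 - 169 + 143)/3)) + 7485/24157) = 1/((2*sqrt(30))/(((1/3)*33)) + 7485/24157) = 1/((2*sqrt(30))/11 + 7485/24157) = 1/((2*sqrt(30))*(1/11) + 7485/24157) = 1/(2*sqrt(30)/11 + 7485/24157) = 1/(7485/24157 + 2*sqrt(30)/11)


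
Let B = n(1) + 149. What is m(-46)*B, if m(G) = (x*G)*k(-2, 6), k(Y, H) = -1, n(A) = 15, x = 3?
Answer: 22632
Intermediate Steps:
B = 164 (B = 15 + 149 = 164)
m(G) = -3*G (m(G) = (3*G)*(-1) = -3*G)
m(-46)*B = -3*(-46)*164 = 138*164 = 22632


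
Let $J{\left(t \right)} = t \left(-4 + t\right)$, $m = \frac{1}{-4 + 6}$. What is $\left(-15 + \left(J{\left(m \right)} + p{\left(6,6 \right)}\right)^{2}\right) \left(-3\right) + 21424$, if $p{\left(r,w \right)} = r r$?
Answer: $\frac{287197}{16} \approx 17950.0$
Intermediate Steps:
$m = \frac{1}{2} \approx 0.5$
$p{\left(r,w \right)} = r^{2}$
$\left(-15 + \left(J{\left(m \right)} + p{\left(6,6 \right)}\right)^{2}\right) \left(-3\right) + 21424 = \left(-15 + \left(\frac{-4 + \frac{1}{2}}{2} + 6^{2}\right)^{2}\right) \left(-3\right) + 21424 = \left(-15 + \left(\frac{1}{2} \left(- \frac{7}{2}\right) + 36\right)^{2}\right) \left(-3\right) + 21424 = \left(-15 + \left(- \frac{7}{4} + 36\right)^{2}\right) \left(-3\right) + 21424 = \left(-15 + \left(\frac{137}{4}\right)^{2}\right) \left(-3\right) + 21424 = \left(-15 + \frac{18769}{16}\right) \left(-3\right) + 21424 = \frac{18529}{16} \left(-3\right) + 21424 = - \frac{55587}{16} + 21424 = \frac{287197}{16}$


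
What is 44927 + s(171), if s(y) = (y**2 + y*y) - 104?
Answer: 103305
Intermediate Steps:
s(y) = -104 + 2*y**2 (s(y) = (y**2 + y**2) - 104 = 2*y**2 - 104 = -104 + 2*y**2)
44927 + s(171) = 44927 + (-104 + 2*171**2) = 44927 + (-104 + 2*29241) = 44927 + (-104 + 58482) = 44927 + 58378 = 103305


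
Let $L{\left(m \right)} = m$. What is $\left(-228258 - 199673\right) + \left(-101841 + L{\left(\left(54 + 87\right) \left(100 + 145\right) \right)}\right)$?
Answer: $-495227$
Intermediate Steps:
$\left(-228258 - 199673\right) + \left(-101841 + L{\left(\left(54 + 87\right) \left(100 + 145\right) \right)}\right) = \left(-228258 - 199673\right) - \left(101841 - \left(54 + 87\right) \left(100 + 145\right)\right) = -427931 + \left(-101841 + 141 \cdot 245\right) = -427931 + \left(-101841 + 34545\right) = -427931 - 67296 = -495227$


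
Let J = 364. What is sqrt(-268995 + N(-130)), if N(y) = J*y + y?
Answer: I*sqrt(316445) ≈ 562.53*I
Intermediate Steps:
N(y) = 365*y (N(y) = 364*y + y = 365*y)
sqrt(-268995 + N(-130)) = sqrt(-268995 + 365*(-130)) = sqrt(-268995 - 47450) = sqrt(-316445) = I*sqrt(316445)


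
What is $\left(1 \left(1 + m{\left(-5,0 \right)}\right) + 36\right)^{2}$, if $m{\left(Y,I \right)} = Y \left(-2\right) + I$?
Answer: $2209$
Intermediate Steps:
$m{\left(Y,I \right)} = I - 2 Y$ ($m{\left(Y,I \right)} = - 2 Y + I = I - 2 Y$)
$\left(1 \left(1 + m{\left(-5,0 \right)}\right) + 36\right)^{2} = \left(1 \left(1 + \left(0 - -10\right)\right) + 36\right)^{2} = \left(1 \left(1 + \left(0 + 10\right)\right) + 36\right)^{2} = \left(1 \left(1 + 10\right) + 36\right)^{2} = \left(1 \cdot 11 + 36\right)^{2} = \left(11 + 36\right)^{2} = 47^{2} = 2209$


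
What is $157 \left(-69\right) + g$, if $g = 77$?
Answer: $-10756$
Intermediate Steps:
$157 \left(-69\right) + g = 157 \left(-69\right) + 77 = -10833 + 77 = -10756$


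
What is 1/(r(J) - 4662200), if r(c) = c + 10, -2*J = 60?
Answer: -1/4662220 ≈ -2.1449e-7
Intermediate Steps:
J = -30 (J = -½*60 = -30)
r(c) = 10 + c
1/(r(J) - 4662200) = 1/((10 - 30) - 4662200) = 1/(-20 - 4662200) = 1/(-4662220) = -1/4662220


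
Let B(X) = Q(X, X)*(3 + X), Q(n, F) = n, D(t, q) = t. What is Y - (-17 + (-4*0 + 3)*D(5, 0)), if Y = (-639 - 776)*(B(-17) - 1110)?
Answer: 1233882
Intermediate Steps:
B(X) = X*(3 + X)
Y = 1233880 (Y = (-639 - 776)*(-17*(3 - 17) - 1110) = -1415*(-17*(-14) - 1110) = -1415*(238 - 1110) = -1415*(-872) = 1233880)
Y - (-17 + (-4*0 + 3)*D(5, 0)) = 1233880 - (-17 + (-4*0 + 3)*5) = 1233880 - (-17 + (0 + 3)*5) = 1233880 - (-17 + 3*5) = 1233880 - (-17 + 15) = 1233880 - 1*(-2) = 1233880 + 2 = 1233882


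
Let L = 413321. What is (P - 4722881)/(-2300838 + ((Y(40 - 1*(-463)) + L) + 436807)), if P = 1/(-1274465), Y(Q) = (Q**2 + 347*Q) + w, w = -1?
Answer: 6019146533666/1303982883865 ≈ 4.6160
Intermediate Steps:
Y(Q) = -1 + Q**2 + 347*Q (Y(Q) = (Q**2 + 347*Q) - 1 = -1 + Q**2 + 347*Q)
P = -1/1274465 ≈ -7.8464e-7
(P - 4722881)/(-2300838 + ((Y(40 - 1*(-463)) + L) + 436807)) = (-1/1274465 - 4722881)/(-2300838 + (((-1 + (40 - 1*(-463))**2 + 347*(40 - 1*(-463))) + 413321) + 436807)) = -6019146533666/(1274465*(-2300838 + (((-1 + (40 + 463)**2 + 347*(40 + 463)) + 413321) + 436807))) = -6019146533666/(1274465*(-2300838 + (((-1 + 503**2 + 347*503) + 413321) + 436807))) = -6019146533666/(1274465*(-2300838 + (((-1 + 253009 + 174541) + 413321) + 436807))) = -6019146533666/(1274465*(-2300838 + ((427549 + 413321) + 436807))) = -6019146533666/(1274465*(-2300838 + (840870 + 436807))) = -6019146533666/(1274465*(-2300838 + 1277677)) = -6019146533666/1274465/(-1023161) = -6019146533666/1274465*(-1/1023161) = 6019146533666/1303982883865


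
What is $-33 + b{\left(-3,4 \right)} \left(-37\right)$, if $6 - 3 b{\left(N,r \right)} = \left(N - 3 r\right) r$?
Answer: $-847$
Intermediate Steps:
$b{\left(N,r \right)} = 2 - \frac{r \left(N - 3 r\right)}{3}$ ($b{\left(N,r \right)} = 2 - \frac{\left(N - 3 r\right) r}{3} = 2 - \frac{r \left(N - 3 r\right)}{3}$)
$-33 + b{\left(-3,4 \right)} \left(-37\right) = -33 + \left(2 + 4^{2} - \left(-1\right) 4\right) \left(-37\right) = -33 + \left(2 + 16 + 4\right) \left(-37\right) = -33 + 22 \left(-37\right) = -33 - 814 = -847$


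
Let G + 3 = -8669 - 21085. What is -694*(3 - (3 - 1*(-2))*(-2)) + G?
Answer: -38779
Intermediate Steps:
G = -29757 (G = -3 + (-8669 - 21085) = -3 - 29754 = -29757)
-694*(3 - (3 - 1*(-2))*(-2)) + G = -694*(3 - (3 - 1*(-2))*(-2)) - 29757 = -694*(3 - (3 + 2)*(-2)) - 29757 = -694*(3 - 1*5*(-2)) - 29757 = -694*(3 - 5*(-2)) - 29757 = -694*(3 + 10) - 29757 = -694*13 - 29757 = -9022 - 29757 = -38779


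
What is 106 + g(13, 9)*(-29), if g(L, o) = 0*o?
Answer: 106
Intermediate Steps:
g(L, o) = 0
106 + g(13, 9)*(-29) = 106 + 0*(-29) = 106 + 0 = 106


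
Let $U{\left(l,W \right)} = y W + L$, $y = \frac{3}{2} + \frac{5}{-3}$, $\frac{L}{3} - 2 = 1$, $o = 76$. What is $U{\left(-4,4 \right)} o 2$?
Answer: $\frac{3800}{3} \approx 1266.7$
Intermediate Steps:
$L = 9$ ($L = 6 + 3 \cdot 1 = 6 + 3 = 9$)
$y = - \frac{1}{6}$ ($y = 3 \cdot \frac{1}{2} + 5 \left(- \frac{1}{3}\right) = \frac{3}{2} - \frac{5}{3} = - \frac{1}{6} \approx -0.16667$)
$U{\left(l,W \right)} = 9 - \frac{W}{6}$ ($U{\left(l,W \right)} = - \frac{W}{6} + 9 = 9 - \frac{W}{6}$)
$U{\left(-4,4 \right)} o 2 = \left(9 - \frac{2}{3}\right) 76 \cdot 2 = \frac{25}{3} \cdot 76 \cdot 2 = \frac{1900}{3} \cdot 2 = \frac{3800}{3}$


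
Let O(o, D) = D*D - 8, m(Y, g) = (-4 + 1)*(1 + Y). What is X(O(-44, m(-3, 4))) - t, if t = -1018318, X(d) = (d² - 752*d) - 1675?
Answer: 996371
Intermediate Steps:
m(Y, g) = -3 - 3*Y (m(Y, g) = -3*(1 + Y) = -3 - 3*Y)
O(o, D) = -8 + D² (O(o, D) = D² - 8 = -8 + D²)
X(d) = -1675 + d² - 752*d
X(O(-44, m(-3, 4))) - t = (-1675 + (-8 + (-3 - 3*(-3))²)² - 752*(-8 + (-3 - 3*(-3))²)) - 1*(-1018318) = (-1675 + (-8 + (-3 + 9)²)² - 752*(-8 + (-3 + 9)²)) + 1018318 = (-1675 + (-8 + 6²)² - 752*(-8 + 6²)) + 1018318 = (-1675 + (-8 + 36)² - 752*(-8 + 36)) + 1018318 = (-1675 + 28² - 752*28) + 1018318 = (-1675 + 784 - 21056) + 1018318 = -21947 + 1018318 = 996371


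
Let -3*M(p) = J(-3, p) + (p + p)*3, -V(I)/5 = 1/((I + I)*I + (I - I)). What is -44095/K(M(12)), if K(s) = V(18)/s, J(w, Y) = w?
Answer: -131438376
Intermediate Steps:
V(I) = -5/(2*I²) (V(I) = -5/((I + I)*I + (I - I)) = -5/((2*I)*I + 0) = -5/(2*I² + 0) = -5*1/(2*I²) = -5/(2*I²))
M(p) = 1 - 2*p (M(p) = -(-3 + (p + p)*3)/3 = -(-3 + (2*p)*3)/3 = -(-3 + 6*p)/3 = 1 - 2*p)
K(s) = -5/(648*s) (K(s) = (-5/2/18²)/s = (-5/2*1/324)/s = -5/(648*s))
-44095/K(M(12)) = -44095/((-5/(648*(1 - 2*12)))) = -44095/((-5/(648*(1 - 24)))) = -44095/((-5/648/(-23))) = -44095/((-5/648*(-1/23))) = -44095/5/14904 = -44095*14904/5 = -131438376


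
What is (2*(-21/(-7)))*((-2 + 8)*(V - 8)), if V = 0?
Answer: -288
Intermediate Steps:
(2*(-21/(-7)))*((-2 + 8)*(V - 8)) = (2*(-21/(-7)))*((-2 + 8)*(0 - 8)) = (2*(-21*(-⅐)))*(6*(-8)) = (2*3)*(-48) = 6*(-48) = -288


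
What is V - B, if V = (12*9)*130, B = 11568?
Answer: 2472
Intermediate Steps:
V = 14040 (V = 108*130 = 14040)
V - B = 14040 - 1*11568 = 14040 - 11568 = 2472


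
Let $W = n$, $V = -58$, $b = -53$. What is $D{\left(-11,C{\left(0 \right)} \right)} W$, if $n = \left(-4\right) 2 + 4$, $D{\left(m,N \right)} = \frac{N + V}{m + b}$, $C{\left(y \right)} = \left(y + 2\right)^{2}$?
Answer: $- \frac{27}{8} \approx -3.375$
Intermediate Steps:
$C{\left(y \right)} = \left(2 + y\right)^{2}$
$D{\left(m,N \right)} = \frac{-58 + N}{-53 + m}$ ($D{\left(m,N \right)} = \frac{N - 58}{m - 53} = \frac{-58 + N}{-53 + m}$)
$n = -4$ ($n = -8 + 4 = -4$)
$W = -4$
$D{\left(-11,C{\left(0 \right)} \right)} W = \frac{-58 + \left(2 + 0\right)^{2}}{-53 - 11} \left(-4\right) = \frac{-58 + 2^{2}}{-64} \left(-4\right) = - \frac{-58 + 4}{64} \left(-4\right) = \left(- \frac{1}{64}\right) \left(-54\right) \left(-4\right) = \frac{27}{32} \left(-4\right) = - \frac{27}{8}$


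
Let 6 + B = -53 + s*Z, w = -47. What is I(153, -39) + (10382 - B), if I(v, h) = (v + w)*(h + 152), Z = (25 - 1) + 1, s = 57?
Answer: 20994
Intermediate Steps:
Z = 25 (Z = 24 + 1 = 25)
B = 1366 (B = -6 + (-53 + 57*25) = -6 + (-53 + 1425) = -6 + 1372 = 1366)
I(v, h) = (-47 + v)*(152 + h) (I(v, h) = (v - 47)*(h + 152) = (-47 + v)*(152 + h))
I(153, -39) + (10382 - B) = (-7144 - 47*(-39) + 152*153 - 39*153) + (10382 - 1*1366) = (-7144 + 1833 + 23256 - 5967) + (10382 - 1366) = 11978 + 9016 = 20994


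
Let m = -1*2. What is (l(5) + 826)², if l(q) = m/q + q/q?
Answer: 17081689/25 ≈ 6.8327e+5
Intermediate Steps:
m = -2
l(q) = 1 - 2/q (l(q) = -2/q + q/q = -2/q + 1 = 1 - 2/q)
(l(5) + 826)² = ((-2 + 5)/5 + 826)² = ((⅕)*3 + 826)² = (⅗ + 826)² = (4133/5)² = 17081689/25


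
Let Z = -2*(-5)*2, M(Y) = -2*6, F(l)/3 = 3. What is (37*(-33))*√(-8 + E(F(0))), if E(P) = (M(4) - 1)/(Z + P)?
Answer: -8547*I*√145/29 ≈ -3548.9*I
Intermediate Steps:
F(l) = 9 (F(l) = 3*3 = 9)
M(Y) = -12
Z = 20 (Z = 10*2 = 20)
E(P) = -13/(20 + P) (E(P) = (-12 - 1)/(20 + P) = -13/(20 + P))
(37*(-33))*√(-8 + E(F(0))) = (37*(-33))*√(-8 - 13/(20 + 9)) = -1221*√(-8 - 13/29) = -8547*I*√145/29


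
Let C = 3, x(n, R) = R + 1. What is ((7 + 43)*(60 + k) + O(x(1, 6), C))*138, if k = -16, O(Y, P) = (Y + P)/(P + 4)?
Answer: 2126580/7 ≈ 3.0380e+5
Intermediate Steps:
x(n, R) = 1 + R
O(Y, P) = (P + Y)/(4 + P)
((7 + 43)*(60 + k) + O(x(1, 6), C))*138 = ((7 + 43)*(60 - 16) + (3 + (1 + 6))/(4 + 3))*138 = (50*44 + (3 + 7)/7)*138 = (2200 + (⅐)*10)*138 = (2200 + 10/7)*138 = (15410/7)*138 = 2126580/7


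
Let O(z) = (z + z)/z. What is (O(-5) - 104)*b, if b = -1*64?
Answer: 6528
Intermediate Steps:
O(z) = 2 (O(z) = (2*z)/z = 2)
b = -64
(O(-5) - 104)*b = (2 - 104)*(-64) = -102*(-64) = 6528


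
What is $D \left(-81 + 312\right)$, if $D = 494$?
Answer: $114114$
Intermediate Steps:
$D \left(-81 + 312\right) = 494 \left(-81 + 312\right) = 494 \cdot 231 = 114114$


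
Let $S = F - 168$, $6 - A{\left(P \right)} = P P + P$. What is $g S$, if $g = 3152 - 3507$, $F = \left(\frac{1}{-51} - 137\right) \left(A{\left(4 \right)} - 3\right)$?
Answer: $- \frac{2301820}{3} \approx -7.6727 \cdot 10^{5}$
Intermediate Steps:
$A{\left(P \right)} = 6 - P - P^{2}$ ($A{\left(P \right)} = 6 - \left(P P + P\right) = 6 - \left(P^{2} + P\right) = 6 - \left(P + P^{2}\right) = 6 - P - P^{2}$)
$F = \frac{6988}{3}$ ($F = \left(\frac{1}{-51} - 137\right) \left(\left(6 - 4 - 4^{2}\right) - 3\right) = \left(- \frac{1}{51} - 137\right) \left(\left(6 - 4 - 16\right) - 3\right) = - \frac{6988 \left(\left(6 - 4 - 16\right) - 3\right)}{51} = - \frac{6988 \left(-14 - 3\right)}{51} = \left(- \frac{6988}{51}\right) \left(-17\right) = \frac{6988}{3} \approx 2329.3$)
$S = \frac{6484}{3}$ ($S = \frac{6988}{3} - 168 = \frac{6484}{3} \approx 2161.3$)
$g = -355$ ($g = 3152 - 3507 = -355$)
$g S = \left(-355\right) \frac{6484}{3} = - \frac{2301820}{3}$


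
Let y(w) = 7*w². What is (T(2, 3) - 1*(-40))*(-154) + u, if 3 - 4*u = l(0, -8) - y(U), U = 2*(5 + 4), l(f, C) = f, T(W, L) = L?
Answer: -24217/4 ≈ -6054.3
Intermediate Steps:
U = 18 (U = 2*9 = 18)
u = 2271/4 (u = ¾ - (0 - 7*18²)/4 = ¾ - (0 - 7*324)/4 = ¾ - (0 - 1*2268)/4 = ¾ - (0 - 2268)/4 = ¾ - ¼*(-2268) = ¾ + 567 = 2271/4 ≈ 567.75)
(T(2, 3) - 1*(-40))*(-154) + u = (3 - 1*(-40))*(-154) + 2271/4 = (3 + 40)*(-154) + 2271/4 = 43*(-154) + 2271/4 = -6622 + 2271/4 = -24217/4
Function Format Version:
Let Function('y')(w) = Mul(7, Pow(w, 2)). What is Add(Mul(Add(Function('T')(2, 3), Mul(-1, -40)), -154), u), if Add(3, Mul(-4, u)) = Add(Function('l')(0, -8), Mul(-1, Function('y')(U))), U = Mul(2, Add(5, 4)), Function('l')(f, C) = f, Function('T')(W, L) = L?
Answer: Rational(-24217, 4) ≈ -6054.3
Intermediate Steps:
U = 18 (U = Mul(2, 9) = 18)
u = Rational(2271, 4) (u = Add(Rational(3, 4), Mul(Rational(-1, 4), Add(0, Mul(-1, Mul(7, Pow(18, 2)))))) = Add(Rational(3, 4), Mul(Rational(-1, 4), Add(0, Mul(-1, Mul(7, 324))))) = Add(Rational(3, 4), Mul(Rational(-1, 4), Add(0, Mul(-1, 2268)))) = Add(Rational(3, 4), Mul(Rational(-1, 4), Add(0, -2268))) = Add(Rational(3, 4), Mul(Rational(-1, 4), -2268)) = Add(Rational(3, 4), 567) = Rational(2271, 4) ≈ 567.75)
Add(Mul(Add(Function('T')(2, 3), Mul(-1, -40)), -154), u) = Add(Mul(Add(3, Mul(-1, -40)), -154), Rational(2271, 4)) = Add(Mul(Add(3, 40), -154), Rational(2271, 4)) = Add(Mul(43, -154), Rational(2271, 4)) = Add(-6622, Rational(2271, 4)) = Rational(-24217, 4)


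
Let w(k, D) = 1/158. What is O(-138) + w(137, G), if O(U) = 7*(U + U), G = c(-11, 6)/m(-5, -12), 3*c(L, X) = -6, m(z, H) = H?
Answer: -305255/158 ≈ -1932.0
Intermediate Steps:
c(L, X) = -2 (c(L, X) = (1/3)*(-6) = -2)
G = 1/6 (G = -2/(-12) = -2*(-1/12) = 1/6 ≈ 0.16667)
O(U) = 14*U (O(U) = 7*(2*U) = 14*U)
w(k, D) = 1/158
O(-138) + w(137, G) = 14*(-138) + 1/158 = -1932 + 1/158 = -305255/158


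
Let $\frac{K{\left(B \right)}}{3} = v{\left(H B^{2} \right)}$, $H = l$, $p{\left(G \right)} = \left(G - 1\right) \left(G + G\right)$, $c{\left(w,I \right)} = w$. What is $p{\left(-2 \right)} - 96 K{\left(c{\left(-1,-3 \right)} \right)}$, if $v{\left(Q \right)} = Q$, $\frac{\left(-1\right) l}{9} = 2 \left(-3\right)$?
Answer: $-15540$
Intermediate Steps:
$p{\left(G \right)} = 2 G \left(-1 + G\right)$ ($p{\left(G \right)} = \left(-1 + G\right) 2 G = 2 G \left(-1 + G\right)$)
$l = 54$ ($l = - 9 \cdot 2 \left(-3\right) = \left(-9\right) \left(-6\right) = 54$)
$H = 54$
$K{\left(B \right)} = 162 B^{2}$ ($K{\left(B \right)} = 3 \cdot 54 B^{2} = 162 B^{2}$)
$p{\left(-2 \right)} - 96 K{\left(c{\left(-1,-3 \right)} \right)} = 2 \left(-2\right) \left(-1 - 2\right) - 96 \cdot 162 \left(-1\right)^{2} = 2 \left(-2\right) \left(-3\right) - 96 \cdot 162 \cdot 1 = 12 - 15552 = -15540$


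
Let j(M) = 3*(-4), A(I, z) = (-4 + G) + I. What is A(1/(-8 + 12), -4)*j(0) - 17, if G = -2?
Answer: 52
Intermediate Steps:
A(I, z) = -6 + I (A(I, z) = (-4 - 2) + I = -6 + I)
j(M) = -12
A(1/(-8 + 12), -4)*j(0) - 17 = (-6 + 1/(-8 + 12))*(-12) - 17 = (-6 + 1/4)*(-12) - 17 = (-6 + ¼)*(-12) - 17 = -23/4*(-12) - 17 = 69 - 17 = 52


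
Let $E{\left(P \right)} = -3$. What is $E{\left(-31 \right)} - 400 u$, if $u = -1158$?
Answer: $463197$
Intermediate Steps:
$E{\left(-31 \right)} - 400 u = -3 - -463200 = -3 + 463200 = 463197$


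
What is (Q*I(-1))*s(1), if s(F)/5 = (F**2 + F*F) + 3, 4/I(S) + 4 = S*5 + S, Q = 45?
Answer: -450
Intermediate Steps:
I(S) = 4/(-4 + 6*S) (I(S) = 4/(-4 + (S*5 + S)) = 4/(-4 + (5*S + S)) = 4/(-4 + 6*S))
s(F) = 15 + 10*F**2 (s(F) = 5*((F**2 + F*F) + 3) = 5*((F**2 + F**2) + 3) = 5*(2*F**2 + 3) = 5*(3 + 2*F**2) = 15 + 10*F**2)
(Q*I(-1))*s(1) = (45*(2/(-2 + 3*(-1))))*(15 + 10*1**2) = (45*(2/(-2 - 3)))*(15 + 10*1) = (45*(2/(-5)))*(15 + 10) = (45*(2*(-1/5)))*25 = (45*(-2/5))*25 = -18*25 = -450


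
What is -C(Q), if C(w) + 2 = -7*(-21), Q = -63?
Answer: -145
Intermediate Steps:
C(w) = 145 (C(w) = -2 - 7*(-21) = -2 + 147 = 145)
-C(Q) = -1*145 = -145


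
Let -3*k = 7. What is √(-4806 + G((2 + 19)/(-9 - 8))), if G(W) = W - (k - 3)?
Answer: I*√12489747/51 ≈ 69.296*I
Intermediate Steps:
k = -7/3 (k = -⅓*7 = -7/3 ≈ -2.3333)
G(W) = 16/3 + W (G(W) = W - (-7/3 - 3) = W - 1*(-16/3) = W + 16/3 = 16/3 + W)
√(-4806 + G((2 + 19)/(-9 - 8))) = √(-4806 + (16/3 + (2 + 19)/(-9 - 8))) = √(-4806 + (16/3 + 21/(-17))) = √(-4806 + (16/3 + 21*(-1/17))) = √(-4806 + (16/3 - 21/17)) = √(-4806 + 209/51) = √(-244897/51) = I*√12489747/51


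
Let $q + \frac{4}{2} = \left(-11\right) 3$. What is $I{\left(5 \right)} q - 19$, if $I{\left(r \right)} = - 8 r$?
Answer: $1381$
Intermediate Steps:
$q = -35$ ($q = -2 - 33 = -35$)
$I{\left(5 \right)} q - 19 = \left(-8\right) 5 \left(-35\right) - 19 = \left(-40\right) \left(-35\right) + \left(-39 + 20\right) = 1400 - 19 = 1381$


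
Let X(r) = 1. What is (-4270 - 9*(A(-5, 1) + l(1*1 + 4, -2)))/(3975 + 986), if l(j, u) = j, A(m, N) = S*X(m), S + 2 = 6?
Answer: -4351/4961 ≈ -0.87704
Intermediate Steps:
S = 4 (S = -2 + 6 = 4)
A(m, N) = 4 (A(m, N) = 4*1 = 4)
(-4270 - 9*(A(-5, 1) + l(1*1 + 4, -2)))/(3975 + 986) = (-4270 - 9*(4 + (1*1 + 4)))/(3975 + 986) = (-4270 - 9*(4 + (1 + 4)))/4961 = (-4270 - 9*(4 + 5))*(1/4961) = (-4270 - 9*9)*(1/4961) = (-4270 - 81)*(1/4961) = -4351*1/4961 = -4351/4961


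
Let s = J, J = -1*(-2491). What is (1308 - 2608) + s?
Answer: 1191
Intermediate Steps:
J = 2491
s = 2491
(1308 - 2608) + s = (1308 - 2608) + 2491 = -1300 + 2491 = 1191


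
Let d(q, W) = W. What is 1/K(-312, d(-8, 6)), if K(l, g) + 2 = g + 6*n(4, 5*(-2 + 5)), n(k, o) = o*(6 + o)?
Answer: 1/1894 ≈ 0.00052798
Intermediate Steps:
K(l, g) = 1888 + g (K(l, g) = -2 + (g + 6*((5*(-2 + 5))*(6 + 5*(-2 + 5)))) = -2 + (g + 6*((5*3)*(6 + 5*3))) = -2 + (g + 6*(15*(6 + 15))) = -2 + (g + 6*(15*21)) = -2 + (g + 6*315) = -2 + (g + 1890) = -2 + (1890 + g) = 1888 + g)
1/K(-312, d(-8, 6)) = 1/(1888 + 6) = 1/1894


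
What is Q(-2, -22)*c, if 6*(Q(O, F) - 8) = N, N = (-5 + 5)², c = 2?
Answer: 16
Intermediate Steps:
N = 0 (N = 0² = 0)
Q(O, F) = 8 (Q(O, F) = 8 + (⅙)*0 = 8 + 0 = 8)
Q(-2, -22)*c = 8*2 = 16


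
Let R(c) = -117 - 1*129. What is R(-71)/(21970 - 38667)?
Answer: 246/16697 ≈ 0.014733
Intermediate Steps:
R(c) = -246 (R(c) = -117 - 129 = -246)
R(-71)/(21970 - 38667) = -246/(21970 - 38667) = -246/(-16697) = -246*(-1/16697) = 246/16697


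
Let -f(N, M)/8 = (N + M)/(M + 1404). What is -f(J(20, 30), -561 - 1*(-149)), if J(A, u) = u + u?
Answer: -88/31 ≈ -2.8387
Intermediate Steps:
J(A, u) = 2*u
f(N, M) = -8*(M + N)/(1404 + M) (f(N, M) = -8*(N + M)/(M + 1404) = -8*(M + N)/(1404 + M))
-f(J(20, 30), -561 - 1*(-149)) = -8*(-(-561 - 1*(-149)) - 2*30)/(1404 + (-561 - 1*(-149))) = -8*(-(-561 + 149) - 1*60)/(1404 + (-561 + 149)) = -8*(-1*(-412) - 60)/(1404 - 412) = -8*(412 - 60)/992 = -8*352/992 = -1*88/31 = -88/31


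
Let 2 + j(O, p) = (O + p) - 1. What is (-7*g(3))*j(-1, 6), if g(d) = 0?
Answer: 0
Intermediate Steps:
j(O, p) = -3 + O + p (j(O, p) = -2 + ((O + p) - 1) = -2 + (-1 + O + p) = -3 + O + p)
(-7*g(3))*j(-1, 6) = (-7*0)*(-3 - 1 + 6) = 0*2 = 0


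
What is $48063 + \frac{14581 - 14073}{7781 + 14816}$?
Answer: $\frac{1086080119}{22597} \approx 48063.0$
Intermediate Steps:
$48063 + \frac{14581 - 14073}{7781 + 14816} = 48063 + \frac{508}{22597} = \frac{1086080119}{22597}$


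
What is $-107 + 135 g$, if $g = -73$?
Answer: $-9962$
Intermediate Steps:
$-107 + 135 g = -107 + 135 \left(-73\right) = -107 - 9855 = -9962$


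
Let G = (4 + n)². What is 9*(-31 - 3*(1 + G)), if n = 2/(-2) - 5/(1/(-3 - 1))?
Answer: -14589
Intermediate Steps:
n = 19 (n = 2*(-½) - 5/(1/(-4)) = -1 - 5/(-¼) = -1 - 5*(-4) = -1 + 20 = 19)
G = 529 (G = (4 + 19)² = 23² = 529)
9*(-31 - 3*(1 + G)) = 9*(-31 - 3*(1 + 529)) = 9*(-31 - 3*530) = 9*(-31 - 1590) = 9*(-1621) = -14589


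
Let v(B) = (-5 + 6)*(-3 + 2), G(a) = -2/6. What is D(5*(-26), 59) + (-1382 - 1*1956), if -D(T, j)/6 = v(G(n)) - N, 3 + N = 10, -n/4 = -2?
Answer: -3290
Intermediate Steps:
n = 8 (n = -4*(-2) = 8)
G(a) = -⅓ (G(a) = -2*⅙ = -⅓)
v(B) = -1 (v(B) = 1*(-1) = -1)
N = 7 (N = -3 + 10 = 7)
D(T, j) = 48 (D(T, j) = -6*(-1 - 1*7) = -6*(-1 - 7) = -6*(-8) = 48)
D(5*(-26), 59) + (-1382 - 1*1956) = 48 + (-1382 - 1*1956) = 48 + (-1382 - 1956) = 48 - 3338 = -3290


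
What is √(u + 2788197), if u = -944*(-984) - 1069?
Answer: 2*√929006 ≈ 1927.7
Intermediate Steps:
u = 927827 (u = 928896 - 1069 = 927827)
√(u + 2788197) = √(927827 + 2788197) = √3716024 = 2*√929006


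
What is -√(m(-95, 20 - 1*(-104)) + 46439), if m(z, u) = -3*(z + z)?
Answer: -√47009 ≈ -216.82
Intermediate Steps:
m(z, u) = -6*z
-√(m(-95, 20 - 1*(-104)) + 46439) = -√(-6*(-95) + 46439) = -√(570 + 46439) = -√47009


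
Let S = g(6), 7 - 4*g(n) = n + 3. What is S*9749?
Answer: -9749/2 ≈ -4874.5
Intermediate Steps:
g(n) = 1 - n/4 (g(n) = 7/4 - (n + 3)/4 = 7/4 - (3 + n)/4 = 7/4 + (-¾ - n/4) = 1 - n/4)
S = -½ (S = 1 - ¼*6 = 1 - 3/2 = -½ ≈ -0.50000)
S*9749 = -½*9749 = -9749/2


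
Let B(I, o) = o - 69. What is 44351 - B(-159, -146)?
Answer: 44566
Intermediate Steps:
B(I, o) = -69 + o
44351 - B(-159, -146) = 44351 - (-69 - 146) = 44351 - 1*(-215) = 44351 + 215 = 44566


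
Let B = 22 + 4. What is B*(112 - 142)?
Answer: -780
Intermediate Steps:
B = 26
B*(112 - 142) = 26*(112 - 142) = 26*(-30) = -780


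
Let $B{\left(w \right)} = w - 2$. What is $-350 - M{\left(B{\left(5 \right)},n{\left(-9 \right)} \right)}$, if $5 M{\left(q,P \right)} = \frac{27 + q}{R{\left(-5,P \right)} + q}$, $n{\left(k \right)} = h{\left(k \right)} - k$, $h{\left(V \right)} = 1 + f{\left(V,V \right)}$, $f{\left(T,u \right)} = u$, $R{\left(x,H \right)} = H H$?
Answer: $- \frac{703}{2} \approx -351.5$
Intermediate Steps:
$R{\left(x,H \right)} = H^{2}$
$h{\left(V \right)} = 1 + V$
$B{\left(w \right)} = -2 + w$
$n{\left(k \right)} = 1$ ($n{\left(k \right)} = \left(1 + k\right) - k = 1$)
$M{\left(q,P \right)} = \frac{27 + q}{5 \left(q + P^{2}\right)}$ ($M{\left(q,P \right)} = \frac{\left(27 + q\right) \frac{1}{P^{2} + q}}{5} = \frac{\left(27 + q\right) \frac{1}{q + P^{2}}}{5} = \frac{\frac{1}{q + P^{2}} \left(27 + q\right)}{5} = \frac{27 + q}{5 \left(q + P^{2}\right)}$)
$-350 - M{\left(B{\left(5 \right)},n{\left(-9 \right)} \right)} = -350 - \frac{27 + \left(-2 + 5\right)}{5 \left(\left(-2 + 5\right) + 1^{2}\right)} = -350 - \frac{27 + 3}{5 \left(3 + 1\right)} = -350 - \frac{1}{5} \cdot \frac{1}{4} \cdot 30 = -350 - \frac{3}{2} = - \frac{703}{2}$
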